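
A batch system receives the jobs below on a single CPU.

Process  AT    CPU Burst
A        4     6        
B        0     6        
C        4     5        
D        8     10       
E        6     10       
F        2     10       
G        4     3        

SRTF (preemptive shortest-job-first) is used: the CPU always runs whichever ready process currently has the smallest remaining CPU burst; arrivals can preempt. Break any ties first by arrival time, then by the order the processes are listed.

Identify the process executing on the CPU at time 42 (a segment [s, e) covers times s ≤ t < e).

Timeline: | B 0-6 | G 6-9 | C 9-14 | A 14-20 | F 20-30 | E 30-40 | D 40-50 |
Completion: A=20  B=6  C=14  D=50  E=40  F=30  G=9

D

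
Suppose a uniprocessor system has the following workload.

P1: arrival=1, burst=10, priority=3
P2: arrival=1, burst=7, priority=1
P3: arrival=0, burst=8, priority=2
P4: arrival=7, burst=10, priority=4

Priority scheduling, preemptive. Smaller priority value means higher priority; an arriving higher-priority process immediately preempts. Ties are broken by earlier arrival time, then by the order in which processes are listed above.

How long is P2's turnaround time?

7

Gantt: | P3 0-1 | P2 1-8 | P3 8-15 | P1 15-25 | P4 25-35 |
Completion: P1=25  P2=8  P3=15  P4=35
Turnaround (C−A): P1=24  P2=7  P3=15  P4=28
Turnaround(P2) = completion − arrival = 8 − 1 = 7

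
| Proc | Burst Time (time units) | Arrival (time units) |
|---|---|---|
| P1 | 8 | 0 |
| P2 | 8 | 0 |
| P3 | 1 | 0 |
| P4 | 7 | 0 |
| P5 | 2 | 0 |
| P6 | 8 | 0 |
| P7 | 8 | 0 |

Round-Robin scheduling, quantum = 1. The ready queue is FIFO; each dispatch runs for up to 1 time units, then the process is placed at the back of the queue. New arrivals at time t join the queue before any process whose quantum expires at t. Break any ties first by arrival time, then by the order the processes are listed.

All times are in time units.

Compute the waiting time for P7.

Gantt: | P1 0-1 | P2 1-2 | P3 2-3 | P4 3-4 | P5 4-5 | P6 5-6 | P7 6-7 | P1 7-8 | P2 8-9 | P4 9-10 | P5 10-11 | P6 11-12 | P7 12-13 | P1 13-14 | P2 14-15 | P4 15-16 | P6 16-17 | P7 17-18 | P1 18-19 | P2 19-20 | P4 20-21 | P6 21-22 | P7 22-23 | P1 23-24 | P2 24-25 | P4 25-26 | P6 26-27 | P7 27-28 | P1 28-29 | P2 29-30 | P4 30-31 | P6 31-32 | P7 32-33 | P1 33-34 | P2 34-35 | P4 35-36 | P6 36-37 | P7 37-38 | P1 38-39 | P2 39-40 | P6 40-41 | P7 41-42 |
Completion: P1=39  P2=40  P3=3  P4=36  P5=11  P6=41  P7=42
Turnaround (C−A): P1=39  P2=40  P3=3  P4=36  P5=11  P6=41  P7=42
Waiting(P7) = turnaround − burst = 42 − 8 = 34

34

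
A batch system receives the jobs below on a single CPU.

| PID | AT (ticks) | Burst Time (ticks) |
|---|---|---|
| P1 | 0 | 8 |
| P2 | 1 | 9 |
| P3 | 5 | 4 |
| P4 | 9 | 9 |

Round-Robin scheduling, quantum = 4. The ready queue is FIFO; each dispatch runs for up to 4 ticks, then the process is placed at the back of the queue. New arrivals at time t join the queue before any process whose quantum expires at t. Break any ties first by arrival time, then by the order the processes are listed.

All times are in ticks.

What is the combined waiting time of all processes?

38

Gantt: | P1 0-4 | P2 4-8 | P1 8-12 | P3 12-16 | P2 16-20 | P4 20-24 | P2 24-25 | P4 25-30 |
Completion: P1=12  P2=25  P3=16  P4=30
Waiting = turnaround − burst: P1=4, P2=15, P3=7, P4=12
Total waiting = 4 + 15 + 7 + 12 = 38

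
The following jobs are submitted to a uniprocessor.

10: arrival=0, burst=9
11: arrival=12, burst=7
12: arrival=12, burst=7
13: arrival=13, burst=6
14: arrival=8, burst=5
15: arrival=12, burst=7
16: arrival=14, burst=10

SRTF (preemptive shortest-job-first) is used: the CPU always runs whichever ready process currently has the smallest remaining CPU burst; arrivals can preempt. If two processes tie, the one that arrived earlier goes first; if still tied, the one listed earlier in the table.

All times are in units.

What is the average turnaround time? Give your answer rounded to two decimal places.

17.86

Gantt: | 10 0-9 | 14 9-14 | 13 14-20 | 11 20-27 | 12 27-34 | 15 34-41 | 16 41-51 |
Completion: 10=9  11=27  12=34  13=20  14=14  15=41  16=51
Turnaround (C−A): 10=9  11=15  12=22  13=7  14=6  15=29  16=37
Turnaround times: 10=9, 11=15, 12=22, 13=7, 14=6, 15=29, 16=37
Average turnaround = (9+15+22+7+6+29+37) / 7 = 125/7 = 17.86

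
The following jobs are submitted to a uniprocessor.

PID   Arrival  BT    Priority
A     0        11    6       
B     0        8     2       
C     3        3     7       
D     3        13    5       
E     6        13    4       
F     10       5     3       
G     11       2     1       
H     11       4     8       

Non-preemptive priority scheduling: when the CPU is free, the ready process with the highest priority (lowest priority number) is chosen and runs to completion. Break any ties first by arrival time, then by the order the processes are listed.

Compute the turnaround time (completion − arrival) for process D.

Timeline: | B 0-8 | E 8-21 | G 21-23 | F 23-28 | D 28-41 | A 41-52 | C 52-55 | H 55-59 |
Completion: A=52  B=8  C=55  D=41  E=21  F=28  G=23  H=59
Turnaround(D) = completion − arrival = 41 − 3 = 38

38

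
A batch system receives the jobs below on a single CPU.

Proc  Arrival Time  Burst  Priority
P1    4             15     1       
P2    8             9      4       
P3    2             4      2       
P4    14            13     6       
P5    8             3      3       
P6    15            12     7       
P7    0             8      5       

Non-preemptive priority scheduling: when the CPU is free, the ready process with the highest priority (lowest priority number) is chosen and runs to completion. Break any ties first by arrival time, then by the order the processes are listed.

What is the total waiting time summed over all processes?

128

Gantt: | P7 0-8 | P1 8-23 | P3 23-27 | P5 27-30 | P2 30-39 | P4 39-52 | P6 52-64 |
Completion: P1=23  P2=39  P3=27  P4=52  P5=30  P6=64  P7=8
Turnaround (C−A): P1=19  P2=31  P3=25  P4=38  P5=22  P6=49  P7=8
Waiting = turnaround − burst: P1=4, P2=22, P3=21, P4=25, P5=19, P6=37, P7=0
Total waiting = 4 + 22 + 21 + 25 + 19 + 37 + 0 = 128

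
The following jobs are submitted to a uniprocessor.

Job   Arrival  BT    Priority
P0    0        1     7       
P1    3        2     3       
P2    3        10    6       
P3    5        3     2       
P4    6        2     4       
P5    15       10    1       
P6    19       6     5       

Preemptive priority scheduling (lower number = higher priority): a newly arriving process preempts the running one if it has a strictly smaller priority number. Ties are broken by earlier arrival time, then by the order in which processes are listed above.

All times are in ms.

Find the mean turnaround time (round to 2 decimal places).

Gantt: | P0 0-1 | idle 1-3 | P1 3-5 | P3 5-8 | P4 8-10 | P2 10-15 | P5 15-25 | P6 25-31 | P2 31-36 |
Completion: P0=1  P1=5  P2=36  P3=8  P4=10  P5=25  P6=31
Turnaround (C−A): P0=1  P1=2  P2=33  P3=3  P4=4  P5=10  P6=12
Turnaround times: P0=1, P1=2, P2=33, P3=3, P4=4, P5=10, P6=12
Average turnaround = (1+2+33+3+4+10+12) / 7 = 65/7 = 9.29

9.29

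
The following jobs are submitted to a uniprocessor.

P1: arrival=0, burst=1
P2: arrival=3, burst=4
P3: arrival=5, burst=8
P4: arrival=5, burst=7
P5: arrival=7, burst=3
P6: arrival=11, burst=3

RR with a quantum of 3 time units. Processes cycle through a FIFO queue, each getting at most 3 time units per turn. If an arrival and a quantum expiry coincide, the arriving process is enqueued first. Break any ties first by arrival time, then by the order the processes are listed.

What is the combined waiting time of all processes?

Schedule: | P1 0-1 | idle 1-3 | P2 3-6 | P3 6-9 | P4 9-12 | P2 12-13 | P5 13-16 | P3 16-19 | P6 19-22 | P4 22-25 | P3 25-27 | P4 27-28 |
Completion: P1=1  P2=13  P3=27  P4=28  P5=16  P6=22
Turnaround (C−A): P1=1  P2=10  P3=22  P4=23  P5=9  P6=11
Waiting = turnaround − burst: P1=0, P2=6, P3=14, P4=16, P5=6, P6=8
Total waiting = 0 + 6 + 14 + 16 + 6 + 8 = 50

50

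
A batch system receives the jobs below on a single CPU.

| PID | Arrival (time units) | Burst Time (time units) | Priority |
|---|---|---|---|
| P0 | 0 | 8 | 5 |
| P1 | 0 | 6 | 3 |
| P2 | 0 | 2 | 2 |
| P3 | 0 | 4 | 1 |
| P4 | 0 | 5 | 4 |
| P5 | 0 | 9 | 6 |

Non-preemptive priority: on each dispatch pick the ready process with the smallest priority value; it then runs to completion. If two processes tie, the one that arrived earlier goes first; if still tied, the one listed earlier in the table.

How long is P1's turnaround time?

Timeline: | P3 0-4 | P2 4-6 | P1 6-12 | P4 12-17 | P0 17-25 | P5 25-34 |
Completion: P0=25  P1=12  P2=6  P3=4  P4=17  P5=34
Turnaround (C−A): P0=25  P1=12  P2=6  P3=4  P4=17  P5=34
Turnaround(P1) = completion − arrival = 12 − 0 = 12

12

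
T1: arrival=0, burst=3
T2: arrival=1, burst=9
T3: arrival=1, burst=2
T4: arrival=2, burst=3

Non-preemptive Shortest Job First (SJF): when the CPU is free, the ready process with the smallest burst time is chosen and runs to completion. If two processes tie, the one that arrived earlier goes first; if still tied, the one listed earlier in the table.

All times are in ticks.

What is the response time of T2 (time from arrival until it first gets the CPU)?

7

Schedule: | T1 0-3 | T3 3-5 | T4 5-8 | T2 8-17 |
Completion: T1=3  T2=17  T3=5  T4=8
Turnaround (C−A): T1=3  T2=16  T3=4  T4=6
Response(T2) = first start − arrival = 8 − 1 = 7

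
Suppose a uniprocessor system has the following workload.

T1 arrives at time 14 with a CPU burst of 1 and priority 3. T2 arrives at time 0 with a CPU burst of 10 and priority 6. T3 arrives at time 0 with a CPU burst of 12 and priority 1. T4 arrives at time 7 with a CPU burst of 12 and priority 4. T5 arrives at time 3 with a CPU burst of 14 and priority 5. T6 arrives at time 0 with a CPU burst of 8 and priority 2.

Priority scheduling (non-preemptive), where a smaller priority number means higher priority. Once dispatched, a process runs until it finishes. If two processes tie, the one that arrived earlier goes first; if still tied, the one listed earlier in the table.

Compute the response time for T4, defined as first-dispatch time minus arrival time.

14

Schedule: | T3 0-12 | T6 12-20 | T1 20-21 | T4 21-33 | T5 33-47 | T2 47-57 |
Completion: T1=21  T2=57  T3=12  T4=33  T5=47  T6=20
Turnaround (C−A): T1=7  T2=57  T3=12  T4=26  T5=44  T6=20
Response(T4) = first start − arrival = 21 − 7 = 14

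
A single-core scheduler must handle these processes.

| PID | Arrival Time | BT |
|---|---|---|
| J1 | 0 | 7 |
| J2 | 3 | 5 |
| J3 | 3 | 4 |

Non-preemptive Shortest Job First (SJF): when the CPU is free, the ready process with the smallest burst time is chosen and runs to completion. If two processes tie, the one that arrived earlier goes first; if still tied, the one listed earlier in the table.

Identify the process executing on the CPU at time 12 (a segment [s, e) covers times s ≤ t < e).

Timeline: | J1 0-7 | J3 7-11 | J2 11-16 |
Completion: J1=7  J2=16  J3=11

J2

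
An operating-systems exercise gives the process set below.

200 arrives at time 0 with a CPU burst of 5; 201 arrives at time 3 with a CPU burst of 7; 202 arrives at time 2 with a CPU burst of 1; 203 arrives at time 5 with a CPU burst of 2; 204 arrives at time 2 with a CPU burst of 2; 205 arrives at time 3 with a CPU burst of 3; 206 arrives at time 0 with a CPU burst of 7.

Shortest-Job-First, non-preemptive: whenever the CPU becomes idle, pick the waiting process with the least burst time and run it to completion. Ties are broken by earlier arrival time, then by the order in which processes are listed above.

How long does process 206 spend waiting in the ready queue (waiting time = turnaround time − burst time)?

13

Gantt: | 200 0-5 | 202 5-6 | 204 6-8 | 203 8-10 | 205 10-13 | 206 13-20 | 201 20-27 |
Completion: 200=5  201=27  202=6  203=10  204=8  205=13  206=20
Turnaround (C−A): 200=5  201=24  202=4  203=5  204=6  205=10  206=20
Waiting(206) = turnaround − burst = 20 − 7 = 13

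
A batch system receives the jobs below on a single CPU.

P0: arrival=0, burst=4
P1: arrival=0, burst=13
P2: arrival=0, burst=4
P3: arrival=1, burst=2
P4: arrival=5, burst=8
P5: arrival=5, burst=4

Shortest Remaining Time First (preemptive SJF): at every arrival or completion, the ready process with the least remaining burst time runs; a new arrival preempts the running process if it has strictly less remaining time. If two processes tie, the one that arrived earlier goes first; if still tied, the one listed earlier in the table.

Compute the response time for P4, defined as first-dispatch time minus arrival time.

Schedule: | P0 0-1 | P3 1-3 | P0 3-6 | P2 6-10 | P5 10-14 | P4 14-22 | P1 22-35 |
Completion: P0=6  P1=35  P2=10  P3=3  P4=22  P5=14
Response(P4) = first start − arrival = 14 − 5 = 9

9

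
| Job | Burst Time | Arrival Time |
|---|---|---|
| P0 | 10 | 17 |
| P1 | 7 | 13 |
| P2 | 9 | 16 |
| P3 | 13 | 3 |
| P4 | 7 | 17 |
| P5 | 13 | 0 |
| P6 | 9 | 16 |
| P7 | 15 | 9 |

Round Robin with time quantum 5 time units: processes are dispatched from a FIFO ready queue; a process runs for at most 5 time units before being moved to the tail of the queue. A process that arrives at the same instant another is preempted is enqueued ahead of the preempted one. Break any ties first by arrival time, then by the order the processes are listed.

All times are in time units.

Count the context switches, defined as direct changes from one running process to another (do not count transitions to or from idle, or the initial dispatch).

Gantt: | P5 0-5 | P3 5-10 | P5 10-15 | P7 15-20 | P3 20-25 | P1 25-30 | P5 30-33 | P2 33-38 | P6 38-43 | P0 43-48 | P4 48-53 | P7 53-58 | P3 58-61 | P1 61-63 | P2 63-67 | P6 67-71 | P0 71-76 | P4 76-78 | P7 78-83 |
Completion: P0=76  P1=63  P2=67  P3=61  P4=78  P5=33  P6=71  P7=83

18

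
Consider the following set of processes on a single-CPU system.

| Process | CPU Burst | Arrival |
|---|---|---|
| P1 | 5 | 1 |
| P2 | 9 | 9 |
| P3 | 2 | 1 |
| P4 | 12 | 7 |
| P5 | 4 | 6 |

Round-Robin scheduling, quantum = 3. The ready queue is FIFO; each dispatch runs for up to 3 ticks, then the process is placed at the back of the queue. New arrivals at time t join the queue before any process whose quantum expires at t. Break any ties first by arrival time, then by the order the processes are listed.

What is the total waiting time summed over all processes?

39

Schedule: | idle 0-1 | P1 1-4 | P3 4-6 | P1 6-8 | P5 8-11 | P4 11-14 | P2 14-17 | P5 17-18 | P4 18-21 | P2 21-24 | P4 24-27 | P2 27-30 | P4 30-33 |
Completion: P1=8  P2=30  P3=6  P4=33  P5=18
Waiting = turnaround − burst: P1=2, P2=12, P3=3, P4=14, P5=8
Total waiting = 2 + 12 + 3 + 14 + 8 = 39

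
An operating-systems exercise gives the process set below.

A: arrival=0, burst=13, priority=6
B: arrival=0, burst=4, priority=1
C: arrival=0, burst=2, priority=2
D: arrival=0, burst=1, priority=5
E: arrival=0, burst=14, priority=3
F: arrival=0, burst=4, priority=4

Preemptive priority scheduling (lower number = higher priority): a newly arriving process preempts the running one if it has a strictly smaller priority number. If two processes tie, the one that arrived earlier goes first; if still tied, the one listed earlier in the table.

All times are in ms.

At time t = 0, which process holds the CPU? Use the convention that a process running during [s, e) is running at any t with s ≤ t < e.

B

Timeline: | B 0-4 | C 4-6 | E 6-20 | F 20-24 | D 24-25 | A 25-38 |
Completion: A=38  B=4  C=6  D=25  E=20  F=24
Turnaround (C−A): A=38  B=4  C=6  D=25  E=20  F=24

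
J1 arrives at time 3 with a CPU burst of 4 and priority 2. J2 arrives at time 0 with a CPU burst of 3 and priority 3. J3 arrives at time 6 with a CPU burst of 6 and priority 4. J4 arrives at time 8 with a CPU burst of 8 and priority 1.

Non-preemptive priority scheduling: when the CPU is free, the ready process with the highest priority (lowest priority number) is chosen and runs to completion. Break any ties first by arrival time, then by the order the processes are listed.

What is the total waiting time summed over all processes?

6

Timeline: | J2 0-3 | J1 3-7 | J3 7-13 | J4 13-21 |
Completion: J1=7  J2=3  J3=13  J4=21
Turnaround (C−A): J1=4  J2=3  J3=7  J4=13
Waiting = turnaround − burst: J1=0, J2=0, J3=1, J4=5
Total waiting = 0 + 0 + 1 + 5 = 6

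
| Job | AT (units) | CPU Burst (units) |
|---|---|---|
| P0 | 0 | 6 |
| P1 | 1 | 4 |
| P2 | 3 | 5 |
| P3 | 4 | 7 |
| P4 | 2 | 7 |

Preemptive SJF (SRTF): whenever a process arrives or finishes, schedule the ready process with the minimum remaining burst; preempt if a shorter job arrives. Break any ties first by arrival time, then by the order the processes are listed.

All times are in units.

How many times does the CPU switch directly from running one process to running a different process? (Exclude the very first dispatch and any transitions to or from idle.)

Schedule: | P0 0-1 | P1 1-5 | P0 5-10 | P2 10-15 | P4 15-22 | P3 22-29 |
Completion: P0=10  P1=5  P2=15  P3=29  P4=22
Turnaround (C−A): P0=10  P1=4  P2=12  P3=25  P4=20

5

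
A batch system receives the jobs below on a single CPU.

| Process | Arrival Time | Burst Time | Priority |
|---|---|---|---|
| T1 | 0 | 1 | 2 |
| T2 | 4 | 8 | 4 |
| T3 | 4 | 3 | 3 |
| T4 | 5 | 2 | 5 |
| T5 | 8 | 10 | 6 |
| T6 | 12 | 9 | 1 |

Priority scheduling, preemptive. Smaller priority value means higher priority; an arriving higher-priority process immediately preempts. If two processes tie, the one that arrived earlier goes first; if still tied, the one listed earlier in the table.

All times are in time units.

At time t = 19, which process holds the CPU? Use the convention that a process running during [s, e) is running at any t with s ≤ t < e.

Gantt: | T1 0-1 | idle 1-4 | T3 4-7 | T2 7-12 | T6 12-21 | T2 21-24 | T4 24-26 | T5 26-36 |
Completion: T1=1  T2=24  T3=7  T4=26  T5=36  T6=21

T6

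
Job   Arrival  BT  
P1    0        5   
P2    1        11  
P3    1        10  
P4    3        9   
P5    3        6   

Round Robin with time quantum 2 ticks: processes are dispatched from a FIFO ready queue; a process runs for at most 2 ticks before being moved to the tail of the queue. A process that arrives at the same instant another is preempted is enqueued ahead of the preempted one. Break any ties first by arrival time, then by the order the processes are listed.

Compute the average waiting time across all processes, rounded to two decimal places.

Timeline: | P1 0-2 | P2 2-4 | P3 4-6 | P1 6-8 | P4 8-10 | P5 10-12 | P2 12-14 | P3 14-16 | P1 16-17 | P4 17-19 | P5 19-21 | P2 21-23 | P3 23-25 | P4 25-27 | P5 27-29 | P2 29-31 | P3 31-33 | P4 33-35 | P2 35-37 | P3 37-39 | P4 39-40 | P2 40-41 |
Completion: P1=17  P2=41  P3=39  P4=40  P5=29
Turnaround (C−A): P1=17  P2=40  P3=38  P4=37  P5=26
Waiting times: P1=12, P2=29, P3=28, P4=28, P5=20
Average waiting = (12+29+28+28+20) / 5 = 117/5 = 23.40

23.40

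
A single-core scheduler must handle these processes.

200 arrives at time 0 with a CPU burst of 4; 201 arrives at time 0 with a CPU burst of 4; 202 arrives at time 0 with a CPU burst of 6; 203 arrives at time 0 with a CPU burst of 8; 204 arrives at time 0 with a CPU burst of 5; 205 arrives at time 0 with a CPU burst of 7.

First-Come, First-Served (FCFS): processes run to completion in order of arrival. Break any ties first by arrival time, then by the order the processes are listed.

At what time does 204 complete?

Timeline: | 200 0-4 | 201 4-8 | 202 8-14 | 203 14-22 | 204 22-27 | 205 27-34 |
Completion: 200=4  201=8  202=14  203=22  204=27  205=34
Turnaround (C−A): 200=4  201=8  202=14  203=22  204=27  205=34

27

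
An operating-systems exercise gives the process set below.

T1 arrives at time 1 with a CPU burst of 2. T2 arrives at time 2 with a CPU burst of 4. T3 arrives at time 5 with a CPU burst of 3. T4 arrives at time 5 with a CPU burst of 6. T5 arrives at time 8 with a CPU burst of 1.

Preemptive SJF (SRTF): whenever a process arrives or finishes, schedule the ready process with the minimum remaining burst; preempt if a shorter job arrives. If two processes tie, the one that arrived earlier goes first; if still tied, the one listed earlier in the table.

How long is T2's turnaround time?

Schedule: | idle 0-1 | T1 1-3 | T2 3-7 | T3 7-8 | T5 8-9 | T3 9-11 | T4 11-17 |
Completion: T1=3  T2=7  T3=11  T4=17  T5=9
Turnaround(T2) = completion − arrival = 7 − 2 = 5

5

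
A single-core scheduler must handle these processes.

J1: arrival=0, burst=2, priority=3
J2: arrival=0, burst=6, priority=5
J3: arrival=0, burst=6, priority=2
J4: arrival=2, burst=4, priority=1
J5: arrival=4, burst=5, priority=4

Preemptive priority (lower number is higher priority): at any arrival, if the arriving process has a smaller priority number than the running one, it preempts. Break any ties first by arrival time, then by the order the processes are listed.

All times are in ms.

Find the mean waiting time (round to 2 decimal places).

Gantt: | J3 0-2 | J4 2-6 | J3 6-10 | J1 10-12 | J5 12-17 | J2 17-23 |
Completion: J1=12  J2=23  J3=10  J4=6  J5=17
Turnaround (C−A): J1=12  J2=23  J3=10  J4=4  J5=13
Waiting times: J1=10, J2=17, J3=4, J4=0, J5=8
Average waiting = (10+17+4+0+8) / 5 = 39/5 = 7.80

7.80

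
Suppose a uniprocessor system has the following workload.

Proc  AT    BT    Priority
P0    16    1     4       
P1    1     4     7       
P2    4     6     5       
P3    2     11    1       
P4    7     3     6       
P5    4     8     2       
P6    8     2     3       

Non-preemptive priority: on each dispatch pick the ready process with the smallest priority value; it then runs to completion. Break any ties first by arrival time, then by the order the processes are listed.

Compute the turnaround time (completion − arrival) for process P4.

29

Gantt: | idle 0-1 | P1 1-5 | P3 5-16 | P5 16-24 | P6 24-26 | P0 26-27 | P2 27-33 | P4 33-36 |
Completion: P0=27  P1=5  P2=33  P3=16  P4=36  P5=24  P6=26
Turnaround (C−A): P0=11  P1=4  P2=29  P3=14  P4=29  P5=20  P6=18
Turnaround(P4) = completion − arrival = 36 − 7 = 29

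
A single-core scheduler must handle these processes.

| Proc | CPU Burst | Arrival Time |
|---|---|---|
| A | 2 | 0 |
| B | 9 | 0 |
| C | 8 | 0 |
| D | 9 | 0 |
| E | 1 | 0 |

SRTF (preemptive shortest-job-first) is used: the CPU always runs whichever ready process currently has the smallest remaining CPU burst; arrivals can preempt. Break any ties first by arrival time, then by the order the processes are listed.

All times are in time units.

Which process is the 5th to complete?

Schedule: | E 0-1 | A 1-3 | C 3-11 | B 11-20 | D 20-29 |
Completion: A=3  B=20  C=11  D=29  E=1
Turnaround (C−A): A=3  B=20  C=11  D=29  E=1
Finish order: E → A → C → B → D

D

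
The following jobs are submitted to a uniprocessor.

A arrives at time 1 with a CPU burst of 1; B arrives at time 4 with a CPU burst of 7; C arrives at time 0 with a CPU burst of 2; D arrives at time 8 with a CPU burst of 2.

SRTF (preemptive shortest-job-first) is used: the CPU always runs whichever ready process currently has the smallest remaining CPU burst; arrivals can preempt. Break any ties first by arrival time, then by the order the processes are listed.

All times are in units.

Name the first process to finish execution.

C

Schedule: | C 0-2 | A 2-3 | idle 3-4 | B 4-8 | D 8-10 | B 10-13 |
Completion: A=3  B=13  C=2  D=10
Finish order: C → A → D → B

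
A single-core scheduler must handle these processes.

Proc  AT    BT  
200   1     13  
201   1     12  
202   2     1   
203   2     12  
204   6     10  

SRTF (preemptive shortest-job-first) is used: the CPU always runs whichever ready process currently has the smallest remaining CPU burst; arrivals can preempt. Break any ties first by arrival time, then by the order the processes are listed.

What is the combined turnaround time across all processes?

Timeline: | idle 0-1 | 201 1-2 | 202 2-3 | 201 3-14 | 204 14-24 | 203 24-36 | 200 36-49 |
Completion: 200=49  201=14  202=3  203=36  204=24
Turnaround (C−A): 200=48  201=13  202=1  203=34  204=18
Turnaround = completion − arrival: 200=48, 201=13, 202=1, 203=34, 204=18
Total turnaround = 48 + 13 + 1 + 34 + 18 = 114

114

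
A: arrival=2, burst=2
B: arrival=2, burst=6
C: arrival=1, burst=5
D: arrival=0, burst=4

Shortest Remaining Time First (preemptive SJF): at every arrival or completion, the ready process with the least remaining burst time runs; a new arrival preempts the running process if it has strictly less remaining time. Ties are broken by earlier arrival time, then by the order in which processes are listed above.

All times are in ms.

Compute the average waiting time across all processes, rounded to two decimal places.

Gantt: | D 0-4 | A 4-6 | C 6-11 | B 11-17 |
Completion: A=6  B=17  C=11  D=4
Waiting times: A=2, B=9, C=5, D=0
Average waiting = (2+9+5+0) / 4 = 16/4 = 4.00

4.00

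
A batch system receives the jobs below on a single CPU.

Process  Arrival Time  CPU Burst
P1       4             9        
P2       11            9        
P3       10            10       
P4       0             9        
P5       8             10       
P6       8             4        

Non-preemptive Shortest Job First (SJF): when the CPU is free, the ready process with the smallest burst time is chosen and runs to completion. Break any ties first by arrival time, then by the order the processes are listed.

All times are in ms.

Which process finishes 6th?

P3

Timeline: | P4 0-9 | P6 9-13 | P1 13-22 | P2 22-31 | P5 31-41 | P3 41-51 |
Completion: P1=22  P2=31  P3=51  P4=9  P5=41  P6=13
Turnaround (C−A): P1=18  P2=20  P3=41  P4=9  P5=33  P6=5
Finish order: P4 → P6 → P1 → P2 → P5 → P3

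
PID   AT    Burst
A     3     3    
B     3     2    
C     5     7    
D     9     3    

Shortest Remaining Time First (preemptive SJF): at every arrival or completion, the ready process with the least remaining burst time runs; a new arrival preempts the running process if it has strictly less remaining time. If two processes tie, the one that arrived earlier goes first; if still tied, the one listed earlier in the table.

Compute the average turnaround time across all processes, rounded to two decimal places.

Gantt: | idle 0-3 | B 3-5 | A 5-8 | C 8-9 | D 9-12 | C 12-18 |
Completion: A=8  B=5  C=18  D=12
Turnaround (C−A): A=5  B=2  C=13  D=3
Turnaround times: A=5, B=2, C=13, D=3
Average turnaround = (5+2+13+3) / 4 = 23/4 = 5.75

5.75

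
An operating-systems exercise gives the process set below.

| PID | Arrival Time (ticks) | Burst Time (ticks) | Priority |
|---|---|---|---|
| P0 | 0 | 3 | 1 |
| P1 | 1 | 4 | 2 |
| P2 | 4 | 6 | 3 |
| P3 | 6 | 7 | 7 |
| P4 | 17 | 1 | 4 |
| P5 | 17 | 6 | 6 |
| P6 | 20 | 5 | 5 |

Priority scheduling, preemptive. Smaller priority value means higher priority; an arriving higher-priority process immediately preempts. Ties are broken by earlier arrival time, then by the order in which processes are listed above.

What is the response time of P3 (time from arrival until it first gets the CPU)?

Gantt: | P0 0-3 | P1 3-7 | P2 7-13 | P3 13-17 | P4 17-18 | P5 18-20 | P6 20-25 | P5 25-29 | P3 29-32 |
Completion: P0=3  P1=7  P2=13  P3=32  P4=18  P5=29  P6=25
Response(P3) = first start − arrival = 13 − 6 = 7

7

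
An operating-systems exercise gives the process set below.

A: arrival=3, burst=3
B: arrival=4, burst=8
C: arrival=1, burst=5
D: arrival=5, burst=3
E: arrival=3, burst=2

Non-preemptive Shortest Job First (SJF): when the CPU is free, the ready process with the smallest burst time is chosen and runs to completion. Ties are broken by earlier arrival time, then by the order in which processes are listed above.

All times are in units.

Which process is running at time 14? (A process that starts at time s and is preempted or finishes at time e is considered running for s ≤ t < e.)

Timeline: | idle 0-1 | C 1-6 | E 6-8 | A 8-11 | D 11-14 | B 14-22 |
Completion: A=11  B=22  C=6  D=14  E=8
Turnaround (C−A): A=8  B=18  C=5  D=9  E=5

B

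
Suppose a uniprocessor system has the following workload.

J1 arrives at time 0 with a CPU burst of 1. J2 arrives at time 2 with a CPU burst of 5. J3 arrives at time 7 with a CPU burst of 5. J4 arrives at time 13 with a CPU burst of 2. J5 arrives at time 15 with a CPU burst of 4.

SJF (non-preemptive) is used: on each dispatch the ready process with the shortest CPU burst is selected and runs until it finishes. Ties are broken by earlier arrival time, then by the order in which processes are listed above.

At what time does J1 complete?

1

Schedule: | J1 0-1 | idle 1-2 | J2 2-7 | J3 7-12 | idle 12-13 | J4 13-15 | J5 15-19 |
Completion: J1=1  J2=7  J3=12  J4=15  J5=19
Turnaround (C−A): J1=1  J2=5  J3=5  J4=2  J5=4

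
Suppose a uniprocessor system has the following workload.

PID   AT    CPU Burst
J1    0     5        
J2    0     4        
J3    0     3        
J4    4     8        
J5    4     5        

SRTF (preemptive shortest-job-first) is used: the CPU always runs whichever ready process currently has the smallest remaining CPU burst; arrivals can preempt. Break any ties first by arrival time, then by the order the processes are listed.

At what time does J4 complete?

25

Gantt: | J3 0-3 | J2 3-7 | J1 7-12 | J5 12-17 | J4 17-25 |
Completion: J1=12  J2=7  J3=3  J4=25  J5=17
Turnaround (C−A): J1=12  J2=7  J3=3  J4=21  J5=13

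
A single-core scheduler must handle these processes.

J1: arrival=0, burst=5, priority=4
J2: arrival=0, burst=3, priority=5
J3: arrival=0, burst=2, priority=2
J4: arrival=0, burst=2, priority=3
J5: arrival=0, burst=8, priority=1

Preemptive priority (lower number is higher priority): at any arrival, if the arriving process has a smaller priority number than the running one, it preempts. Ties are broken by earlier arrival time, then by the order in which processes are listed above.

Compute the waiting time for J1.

Gantt: | J5 0-8 | J3 8-10 | J4 10-12 | J1 12-17 | J2 17-20 |
Completion: J1=17  J2=20  J3=10  J4=12  J5=8
Turnaround (C−A): J1=17  J2=20  J3=10  J4=12  J5=8
Waiting(J1) = turnaround − burst = 17 − 5 = 12

12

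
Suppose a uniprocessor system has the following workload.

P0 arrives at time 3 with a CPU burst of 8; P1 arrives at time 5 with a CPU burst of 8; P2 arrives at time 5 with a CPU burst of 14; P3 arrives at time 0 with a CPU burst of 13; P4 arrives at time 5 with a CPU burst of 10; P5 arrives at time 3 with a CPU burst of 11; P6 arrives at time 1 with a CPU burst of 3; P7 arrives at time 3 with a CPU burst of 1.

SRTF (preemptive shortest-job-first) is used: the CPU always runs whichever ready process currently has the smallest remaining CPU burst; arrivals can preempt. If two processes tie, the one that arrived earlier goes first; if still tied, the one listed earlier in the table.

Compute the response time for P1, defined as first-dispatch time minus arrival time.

8

Timeline: | P3 0-1 | P6 1-4 | P7 4-5 | P0 5-13 | P1 13-21 | P4 21-31 | P5 31-42 | P3 42-54 | P2 54-68 |
Completion: P0=13  P1=21  P2=68  P3=54  P4=31  P5=42  P6=4  P7=5
Response(P1) = first start − arrival = 13 − 5 = 8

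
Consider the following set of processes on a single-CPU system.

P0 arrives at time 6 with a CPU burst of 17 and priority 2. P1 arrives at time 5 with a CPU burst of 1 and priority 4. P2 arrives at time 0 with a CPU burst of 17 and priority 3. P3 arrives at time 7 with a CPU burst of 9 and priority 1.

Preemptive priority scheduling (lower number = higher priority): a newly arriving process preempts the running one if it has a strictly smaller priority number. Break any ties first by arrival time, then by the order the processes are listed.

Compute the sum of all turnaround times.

Gantt: | P2 0-6 | P0 6-7 | P3 7-16 | P0 16-32 | P2 32-43 | P1 43-44 |
Completion: P0=32  P1=44  P2=43  P3=16
Turnaround = completion − arrival: P0=26, P1=39, P2=43, P3=9
Total turnaround = 26 + 39 + 43 + 9 = 117

117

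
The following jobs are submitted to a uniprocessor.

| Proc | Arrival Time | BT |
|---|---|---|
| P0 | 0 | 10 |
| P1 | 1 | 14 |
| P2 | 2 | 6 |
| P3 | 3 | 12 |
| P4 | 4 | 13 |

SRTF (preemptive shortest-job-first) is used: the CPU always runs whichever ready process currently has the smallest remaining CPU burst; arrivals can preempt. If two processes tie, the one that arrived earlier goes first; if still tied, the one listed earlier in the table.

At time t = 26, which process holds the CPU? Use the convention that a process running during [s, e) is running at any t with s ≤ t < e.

P3

Gantt: | P0 0-2 | P2 2-8 | P0 8-16 | P3 16-28 | P4 28-41 | P1 41-55 |
Completion: P0=16  P1=55  P2=8  P3=28  P4=41
Turnaround (C−A): P0=16  P1=54  P2=6  P3=25  P4=37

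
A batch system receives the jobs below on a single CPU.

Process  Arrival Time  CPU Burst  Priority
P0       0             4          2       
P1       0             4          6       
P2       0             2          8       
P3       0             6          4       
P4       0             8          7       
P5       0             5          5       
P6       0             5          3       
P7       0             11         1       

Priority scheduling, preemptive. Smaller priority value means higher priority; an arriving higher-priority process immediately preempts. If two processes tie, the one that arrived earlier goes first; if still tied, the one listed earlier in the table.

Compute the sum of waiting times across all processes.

181

Gantt: | P7 0-11 | P0 11-15 | P6 15-20 | P3 20-26 | P5 26-31 | P1 31-35 | P4 35-43 | P2 43-45 |
Completion: P0=15  P1=35  P2=45  P3=26  P4=43  P5=31  P6=20  P7=11
Turnaround (C−A): P0=15  P1=35  P2=45  P3=26  P4=43  P5=31  P6=20  P7=11
Waiting = turnaround − burst: P0=11, P1=31, P2=43, P3=20, P4=35, P5=26, P6=15, P7=0
Total waiting = 11 + 31 + 43 + 20 + 35 + 26 + 15 + 0 = 181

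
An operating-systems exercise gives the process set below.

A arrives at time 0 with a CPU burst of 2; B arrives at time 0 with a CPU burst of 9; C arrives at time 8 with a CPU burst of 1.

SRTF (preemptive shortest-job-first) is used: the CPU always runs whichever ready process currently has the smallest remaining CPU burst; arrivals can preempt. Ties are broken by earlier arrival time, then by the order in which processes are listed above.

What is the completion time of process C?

9

Timeline: | A 0-2 | B 2-8 | C 8-9 | B 9-12 |
Completion: A=2  B=12  C=9
Turnaround (C−A): A=2  B=12  C=1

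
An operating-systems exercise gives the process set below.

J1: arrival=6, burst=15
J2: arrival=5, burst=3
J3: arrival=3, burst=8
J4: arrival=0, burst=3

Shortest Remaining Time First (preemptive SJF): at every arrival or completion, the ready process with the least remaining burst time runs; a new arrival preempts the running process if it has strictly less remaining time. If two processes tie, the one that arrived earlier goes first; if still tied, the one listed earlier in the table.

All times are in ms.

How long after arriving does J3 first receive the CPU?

0

Timeline: | J4 0-3 | J3 3-5 | J2 5-8 | J3 8-14 | J1 14-29 |
Completion: J1=29  J2=8  J3=14  J4=3
Turnaround (C−A): J1=23  J2=3  J3=11  J4=3
Response(J3) = first start − arrival = 3 − 3 = 0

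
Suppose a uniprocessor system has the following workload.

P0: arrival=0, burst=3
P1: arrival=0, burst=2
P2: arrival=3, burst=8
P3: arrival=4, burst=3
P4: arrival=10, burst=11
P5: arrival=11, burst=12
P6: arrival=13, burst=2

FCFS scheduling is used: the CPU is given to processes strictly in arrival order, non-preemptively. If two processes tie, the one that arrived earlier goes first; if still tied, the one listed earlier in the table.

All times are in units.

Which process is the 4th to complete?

P3

Timeline: | P0 0-3 | P1 3-5 | P2 5-13 | P3 13-16 | P4 16-27 | P5 27-39 | P6 39-41 |
Completion: P0=3  P1=5  P2=13  P3=16  P4=27  P5=39  P6=41
Finish order: P0 → P1 → P2 → P3 → P4 → P5 → P6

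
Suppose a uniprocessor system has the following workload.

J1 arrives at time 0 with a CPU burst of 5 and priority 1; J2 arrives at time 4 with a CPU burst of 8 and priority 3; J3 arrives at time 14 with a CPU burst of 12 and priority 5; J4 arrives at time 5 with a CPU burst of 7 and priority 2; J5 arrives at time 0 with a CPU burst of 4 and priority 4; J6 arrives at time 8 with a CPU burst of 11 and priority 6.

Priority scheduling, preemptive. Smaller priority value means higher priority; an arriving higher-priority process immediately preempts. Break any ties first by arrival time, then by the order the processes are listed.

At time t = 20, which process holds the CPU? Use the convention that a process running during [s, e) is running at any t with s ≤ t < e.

Gantt: | J1 0-5 | J4 5-12 | J2 12-20 | J5 20-24 | J3 24-36 | J6 36-47 |
Completion: J1=5  J2=20  J3=36  J4=12  J5=24  J6=47
Turnaround (C−A): J1=5  J2=16  J3=22  J4=7  J5=24  J6=39

J5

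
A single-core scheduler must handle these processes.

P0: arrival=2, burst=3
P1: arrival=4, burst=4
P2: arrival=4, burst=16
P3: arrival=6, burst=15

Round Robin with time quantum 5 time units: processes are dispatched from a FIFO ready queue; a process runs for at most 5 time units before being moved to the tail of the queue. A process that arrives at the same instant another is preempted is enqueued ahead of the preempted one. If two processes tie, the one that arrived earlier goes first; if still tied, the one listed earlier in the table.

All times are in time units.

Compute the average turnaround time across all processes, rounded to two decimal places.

19.25

Timeline: | idle 0-2 | P0 2-5 | P1 5-9 | P2 9-14 | P3 14-19 | P2 19-24 | P3 24-29 | P2 29-34 | P3 34-39 | P2 39-40 |
Completion: P0=5  P1=9  P2=40  P3=39
Turnaround (C−A): P0=3  P1=5  P2=36  P3=33
Turnaround times: P0=3, P1=5, P2=36, P3=33
Average turnaround = (3+5+36+33) / 4 = 77/4 = 19.25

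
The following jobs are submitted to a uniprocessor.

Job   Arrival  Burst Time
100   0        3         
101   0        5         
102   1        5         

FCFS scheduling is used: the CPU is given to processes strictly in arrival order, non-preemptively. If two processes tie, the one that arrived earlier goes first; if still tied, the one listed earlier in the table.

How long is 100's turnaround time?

3

Schedule: | 100 0-3 | 101 3-8 | 102 8-13 |
Completion: 100=3  101=8  102=13
Turnaround (C−A): 100=3  101=8  102=12
Turnaround(100) = completion − arrival = 3 − 0 = 3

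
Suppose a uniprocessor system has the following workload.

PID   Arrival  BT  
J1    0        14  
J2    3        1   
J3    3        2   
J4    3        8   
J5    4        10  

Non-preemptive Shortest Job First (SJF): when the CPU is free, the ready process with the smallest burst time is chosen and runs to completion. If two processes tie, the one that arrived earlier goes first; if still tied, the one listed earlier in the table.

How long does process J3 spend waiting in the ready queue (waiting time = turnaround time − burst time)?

Schedule: | J1 0-14 | J2 14-15 | J3 15-17 | J4 17-25 | J5 25-35 |
Completion: J1=14  J2=15  J3=17  J4=25  J5=35
Turnaround (C−A): J1=14  J2=12  J3=14  J4=22  J5=31
Waiting(J3) = turnaround − burst = 14 − 2 = 12

12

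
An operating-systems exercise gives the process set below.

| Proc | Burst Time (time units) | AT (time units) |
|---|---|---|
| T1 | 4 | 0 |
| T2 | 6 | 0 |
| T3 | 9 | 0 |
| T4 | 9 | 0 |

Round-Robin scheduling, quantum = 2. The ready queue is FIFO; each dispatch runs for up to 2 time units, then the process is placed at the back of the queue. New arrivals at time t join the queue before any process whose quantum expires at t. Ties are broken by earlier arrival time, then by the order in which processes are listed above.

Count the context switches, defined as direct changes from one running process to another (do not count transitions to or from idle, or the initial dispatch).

Schedule: | T1 0-2 | T2 2-4 | T3 4-6 | T4 6-8 | T1 8-10 | T2 10-12 | T3 12-14 | T4 14-16 | T2 16-18 | T3 18-20 | T4 20-22 | T3 22-24 | T4 24-26 | T3 26-27 | T4 27-28 |
Completion: T1=10  T2=18  T3=27  T4=28
Turnaround (C−A): T1=10  T2=18  T3=27  T4=28

14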